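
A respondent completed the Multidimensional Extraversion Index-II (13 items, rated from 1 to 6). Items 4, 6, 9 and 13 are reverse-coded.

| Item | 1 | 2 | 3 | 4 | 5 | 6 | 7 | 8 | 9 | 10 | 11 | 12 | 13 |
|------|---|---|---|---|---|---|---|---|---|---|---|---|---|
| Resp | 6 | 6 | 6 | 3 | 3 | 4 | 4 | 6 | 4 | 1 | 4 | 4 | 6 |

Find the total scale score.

Reversing items 4, 6, 9 and 13 with 7 − raw:
Total = 6 + 6 + 6 + (7−3) + 3 + (7−4) + 4 + 6 + (7−4) + 1 + 4 + 4 + (7−6)
      = 6 + 6 + 6 + 4 + 3 + 3 + 4 + 6 + 3 + 1 + 4 + 4 + 1 = 51

51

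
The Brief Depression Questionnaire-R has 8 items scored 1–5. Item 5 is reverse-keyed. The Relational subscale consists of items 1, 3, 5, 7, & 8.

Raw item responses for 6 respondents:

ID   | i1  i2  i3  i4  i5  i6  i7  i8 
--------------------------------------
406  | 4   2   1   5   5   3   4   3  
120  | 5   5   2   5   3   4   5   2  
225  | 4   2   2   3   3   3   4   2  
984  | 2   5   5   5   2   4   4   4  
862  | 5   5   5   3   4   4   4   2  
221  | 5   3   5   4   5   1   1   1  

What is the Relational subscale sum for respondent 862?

18

Respondent 862 raw: 5, 5, 5, 3, 4, 4, 4, 2.
Relational items: 1, 3, 5, 7, 8.
Reverse-coded (reversed = (1+5) − raw = 6 − raw):
  item 1: 5
  item 3: 5
  item 5: 6 − 4 = 2
  item 7: 4
  item 8: 2
Sum = 5 + 5 + 2 + 4 + 2 = 18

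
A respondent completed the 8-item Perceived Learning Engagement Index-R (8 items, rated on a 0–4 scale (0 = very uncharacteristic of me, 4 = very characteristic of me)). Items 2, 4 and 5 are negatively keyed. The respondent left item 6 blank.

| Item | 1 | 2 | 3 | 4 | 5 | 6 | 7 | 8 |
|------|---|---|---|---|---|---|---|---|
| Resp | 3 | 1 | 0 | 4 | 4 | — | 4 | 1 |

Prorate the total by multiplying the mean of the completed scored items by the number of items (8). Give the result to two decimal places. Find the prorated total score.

Reverse-coded (on a 0–4 scale, reversed = 4 − raw):
  item 2: 4 − 1 = 3
  item 4: 4 − 4 = 0
  item 5: 4 − 4 = 0
Completed scored items (7 of 8): 3, 3, 0, 0, 0, 4, 1; sum = 11.
Person mean = 11 / 7 ≈ 1.5714
Prorated total = (11 / 7) × 8 = 12.57 (to 2 dp)

12.57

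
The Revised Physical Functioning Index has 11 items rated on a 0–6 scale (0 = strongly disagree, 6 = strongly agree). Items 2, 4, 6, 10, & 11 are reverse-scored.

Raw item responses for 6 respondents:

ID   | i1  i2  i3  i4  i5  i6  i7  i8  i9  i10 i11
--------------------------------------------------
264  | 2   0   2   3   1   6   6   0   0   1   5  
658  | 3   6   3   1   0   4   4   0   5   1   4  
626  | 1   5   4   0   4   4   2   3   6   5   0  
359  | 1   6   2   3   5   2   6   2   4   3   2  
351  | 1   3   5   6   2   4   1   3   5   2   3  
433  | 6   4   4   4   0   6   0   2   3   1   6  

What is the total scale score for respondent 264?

Respondent 264 raw: 2, 0, 2, 3, 1, 6, 6, 0, 0, 1, 5.
Reverse-coded (on a 0–6 scale, reversed = 6 − raw):
  item 1: 2
  item 2: 6 − 0 = 6
  item 3: 2
  item 4: 6 − 3 = 3
  item 5: 1
  item 6: 6 − 6 = 0
  item 7: 6
  item 8: 0
  item 9: 0
  item 10: 6 − 1 = 5
  item 11: 6 − 5 = 1
Sum = 2 + 6 + 2 + 3 + 1 + 0 + 6 + 0 + 0 + 5 + 1 = 26

26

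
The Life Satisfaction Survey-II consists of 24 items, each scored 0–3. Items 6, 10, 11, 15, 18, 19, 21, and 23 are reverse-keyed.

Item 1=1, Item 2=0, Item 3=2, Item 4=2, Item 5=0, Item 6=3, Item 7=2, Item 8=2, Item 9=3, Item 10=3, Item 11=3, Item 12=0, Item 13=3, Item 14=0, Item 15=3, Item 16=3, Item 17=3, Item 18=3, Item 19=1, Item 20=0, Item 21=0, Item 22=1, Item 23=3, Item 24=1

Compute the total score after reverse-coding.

Reverse-keyed items use 3 − raw:
  item 6: 3 − 3 = 0
  item 10: 3 − 3 = 0
  item 11: 3 − 3 = 0
  item 15: 3 − 3 = 0
  item 18: 3 − 3 = 0
  item 19: 3 − 1 = 2
  item 21: 3 − 0 = 3
  item 23: 3 − 3 = 0
After reverse-coding: 1, 0, 2, 2, 0, 0, 2, 2, 3, 0, 0, 0, 3, 0, 0, 3, 3, 0, 2, 0, 3, 1, 0, 1
Total = 1 + 0 + 2 + 2 + 0 + 0 + 2 + 2 + 3 + 0 + 0 + 0 + 3 + 0 + 0 + 3 + 3 + 0 + 2 + 0 + 3 + 1 + 0 + 1 = 28

28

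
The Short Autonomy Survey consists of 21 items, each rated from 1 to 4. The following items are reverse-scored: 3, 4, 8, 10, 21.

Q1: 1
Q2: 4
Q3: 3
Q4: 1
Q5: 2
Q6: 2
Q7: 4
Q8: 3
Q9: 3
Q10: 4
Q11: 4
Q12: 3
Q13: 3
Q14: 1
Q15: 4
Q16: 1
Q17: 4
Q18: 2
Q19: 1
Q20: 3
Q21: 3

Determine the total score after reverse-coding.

Reverse-coded items (on a 1–4 scale, reversed = 5 − raw):
  item 3: 5 − 3 = 2
  item 4: 5 − 1 = 4
  item 8: 5 − 3 = 2
  item 10: 5 − 4 = 1
  item 21: 5 − 3 = 2
After reverse-coding: 1, 4, 2, 4, 2, 2, 4, 2, 3, 1, 4, 3, 3, 1, 4, 1, 4, 2, 1, 3, 2
Total = 1 + 4 + 2 + 4 + 2 + 2 + 4 + 2 + 3 + 1 + 4 + 3 + 3 + 1 + 4 + 1 + 4 + 2 + 1 + 3 + 2 = 53

53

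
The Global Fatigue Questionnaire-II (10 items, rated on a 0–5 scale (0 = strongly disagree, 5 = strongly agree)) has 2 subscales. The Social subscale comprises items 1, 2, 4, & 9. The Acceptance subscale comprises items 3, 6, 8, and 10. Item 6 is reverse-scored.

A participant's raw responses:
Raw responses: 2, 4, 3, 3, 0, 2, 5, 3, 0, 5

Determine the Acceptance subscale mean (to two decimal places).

3.50

Acceptance items: 3, 6, 8, 10.
Of these, item 6 is reverse-scored; reverse-coded value = 5 − response.
  item 3: 3
  item 6: 5 − 2 = 3
  item 8: 3
  item 10: 5
Sum = 3 + 3 + 3 + 5 = 14
Mean = 14 / 4 = 3.50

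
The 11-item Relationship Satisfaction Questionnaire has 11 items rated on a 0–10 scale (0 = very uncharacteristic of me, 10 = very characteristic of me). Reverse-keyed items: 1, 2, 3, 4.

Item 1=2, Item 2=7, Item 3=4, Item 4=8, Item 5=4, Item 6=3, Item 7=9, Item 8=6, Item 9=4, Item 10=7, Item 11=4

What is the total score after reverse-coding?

Reversing items 1, 2, 3, and 4 with 10 − raw:
Total = (10−2) + (10−7) + (10−4) + (10−8) + 4 + 3 + 9 + 6 + 4 + 7 + 4
      = 8 + 3 + 6 + 2 + 4 + 3 + 9 + 6 + 4 + 7 + 4 = 56

56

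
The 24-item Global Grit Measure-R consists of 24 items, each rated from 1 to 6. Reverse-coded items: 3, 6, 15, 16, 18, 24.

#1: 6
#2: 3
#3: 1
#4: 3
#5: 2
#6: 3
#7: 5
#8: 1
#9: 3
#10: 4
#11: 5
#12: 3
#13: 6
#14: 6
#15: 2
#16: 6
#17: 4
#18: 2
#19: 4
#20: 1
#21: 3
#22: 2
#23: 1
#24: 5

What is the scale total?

85

Raw sum = 81. Reverse-coded items: 3, 6, 15, 16, 18, 24; their raw sum = 19.
Each reversal replaces raw with 7 − raw, changing the total by 7 − 2·raw per item.
Total = 81 + 6·7 − 2·19 = 81 + 42 − 38 = 85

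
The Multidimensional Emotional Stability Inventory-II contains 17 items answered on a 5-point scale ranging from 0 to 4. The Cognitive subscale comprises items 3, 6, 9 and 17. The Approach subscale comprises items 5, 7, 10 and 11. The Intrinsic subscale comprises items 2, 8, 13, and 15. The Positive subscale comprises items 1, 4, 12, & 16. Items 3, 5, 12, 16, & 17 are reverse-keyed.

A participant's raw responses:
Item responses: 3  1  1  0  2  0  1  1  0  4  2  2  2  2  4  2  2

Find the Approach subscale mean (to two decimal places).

2.25

Approach items: 5, 7, 10, 11.
Of these, item 5 is reverse-keyed; on a 0–4 scale, reversed = 4 − raw.
  item 5: 4 − 2 = 2
  item 7: 1
  item 10: 4
  item 11: 2
Sum = 2 + 1 + 4 + 2 = 9
Mean = 9 / 4 = 2.25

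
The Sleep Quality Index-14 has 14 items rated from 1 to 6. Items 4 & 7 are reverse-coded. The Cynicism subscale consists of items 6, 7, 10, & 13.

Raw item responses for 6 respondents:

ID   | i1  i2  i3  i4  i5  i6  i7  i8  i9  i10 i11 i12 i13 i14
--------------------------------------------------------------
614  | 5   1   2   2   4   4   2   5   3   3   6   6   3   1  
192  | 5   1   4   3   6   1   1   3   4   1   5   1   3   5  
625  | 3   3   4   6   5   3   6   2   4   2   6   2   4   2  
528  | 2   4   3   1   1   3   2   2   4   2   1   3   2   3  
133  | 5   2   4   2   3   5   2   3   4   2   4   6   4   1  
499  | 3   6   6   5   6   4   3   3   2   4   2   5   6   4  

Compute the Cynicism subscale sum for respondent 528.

12

Respondent 528 raw: 2, 4, 3, 1, 1, 3, 2, 2, 4, 2, 1, 3, 2, 3.
Cynicism items: 6, 7, 10, 13.
Reverse-coded (on a 1–6 scale, reversed = 7 − raw):
  item 6: 3
  item 7: 7 − 2 = 5
  item 10: 2
  item 13: 2
Sum = 3 + 5 + 2 + 2 = 12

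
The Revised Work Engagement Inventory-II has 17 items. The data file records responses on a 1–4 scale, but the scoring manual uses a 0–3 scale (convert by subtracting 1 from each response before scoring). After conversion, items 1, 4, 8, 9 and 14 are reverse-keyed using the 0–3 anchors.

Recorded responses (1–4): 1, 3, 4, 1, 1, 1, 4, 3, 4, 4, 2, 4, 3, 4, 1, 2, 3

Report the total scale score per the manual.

Convert to 0–3: 0, 2, 3, 0, 0, 0, 3, 2, 3, 3, 1, 3, 2, 3, 0, 1, 2
Reverse-coded (reverse-coded value = 3 − response):
  item 1: 3 − 0 = 3
  item 4: 3 − 0 = 3
  item 8: 3 − 2 = 1
  item 9: 3 − 3 = 0
  item 14: 3 − 3 = 0
Scored: 3, 2, 3, 3, 0, 0, 3, 1, 0, 3, 1, 3, 2, 0, 0, 1, 2
Total = 27

27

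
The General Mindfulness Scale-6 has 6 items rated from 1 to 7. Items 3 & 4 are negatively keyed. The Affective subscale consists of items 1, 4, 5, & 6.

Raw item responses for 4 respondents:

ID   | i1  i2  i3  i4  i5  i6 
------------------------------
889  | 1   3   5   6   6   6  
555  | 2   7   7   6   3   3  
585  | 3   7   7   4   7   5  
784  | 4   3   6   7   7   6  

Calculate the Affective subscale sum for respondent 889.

Respondent 889 raw: 1, 3, 5, 6, 6, 6.
Affective items: 1, 4, 5, 6.
Reverse-coded (reverse-coded value = 8 − response):
  item 1: 1
  item 4: 8 − 6 = 2
  item 5: 6
  item 6: 6
Sum = 1 + 2 + 6 + 6 = 15

15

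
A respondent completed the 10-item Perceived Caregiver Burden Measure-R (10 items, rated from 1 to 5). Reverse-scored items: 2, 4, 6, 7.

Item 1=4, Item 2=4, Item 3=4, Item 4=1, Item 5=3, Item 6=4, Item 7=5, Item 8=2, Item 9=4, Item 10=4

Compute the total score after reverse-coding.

Reverse-scored items use 6 − raw:
  item 2: 6 − 4 = 2
  item 4: 6 − 1 = 5
  item 6: 6 − 4 = 2
  item 7: 6 − 5 = 1
Scored items: 4, 2, 4, 5, 3, 2, 1, 2, 4, 4
Total = 4 + 2 + 4 + 5 + 3 + 2 + 1 + 2 + 4 + 4 = 31

31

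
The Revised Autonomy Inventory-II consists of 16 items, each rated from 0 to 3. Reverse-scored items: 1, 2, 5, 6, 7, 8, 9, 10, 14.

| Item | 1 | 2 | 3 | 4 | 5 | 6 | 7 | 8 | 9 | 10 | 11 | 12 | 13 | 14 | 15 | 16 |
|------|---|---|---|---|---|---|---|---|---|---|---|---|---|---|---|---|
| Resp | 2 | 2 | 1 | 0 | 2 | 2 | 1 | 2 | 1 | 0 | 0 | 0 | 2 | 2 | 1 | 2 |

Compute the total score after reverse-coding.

19

Apply reverse scoring (on a 0–3 scale, reversed = 3 − raw):
  item 1: 3 − 2 = 1
  item 2: 3 − 2 = 1
  item 5: 3 − 2 = 1
  item 6: 3 − 2 = 1
  item 7: 3 − 1 = 2
  item 8: 3 − 2 = 1
  item 9: 3 − 1 = 2
  item 10: 3 − 0 = 3
  item 14: 3 − 2 = 1
Scored items: 1, 1, 1, 0, 1, 1, 2, 1, 2, 3, 0, 0, 2, 1, 1, 2
Total = 1 + 1 + 1 + 0 + 1 + 1 + 2 + 1 + 2 + 3 + 0 + 0 + 2 + 1 + 1 + 2 = 19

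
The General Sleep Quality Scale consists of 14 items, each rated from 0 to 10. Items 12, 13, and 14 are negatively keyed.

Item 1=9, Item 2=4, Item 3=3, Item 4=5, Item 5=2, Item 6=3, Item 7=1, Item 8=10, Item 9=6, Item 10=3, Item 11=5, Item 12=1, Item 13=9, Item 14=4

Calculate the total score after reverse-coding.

67

Reverse-coded items (reverse-coded value = 10 − response):
  item 12: 10 − 1 = 9
  item 13: 10 − 9 = 1
  item 14: 10 − 4 = 6
Scored items: 9, 4, 3, 5, 2, 3, 1, 10, 6, 3, 5, 9, 1, 6
Total = 9 + 4 + 3 + 5 + 2 + 3 + 1 + 10 + 6 + 3 + 5 + 9 + 1 + 6 = 67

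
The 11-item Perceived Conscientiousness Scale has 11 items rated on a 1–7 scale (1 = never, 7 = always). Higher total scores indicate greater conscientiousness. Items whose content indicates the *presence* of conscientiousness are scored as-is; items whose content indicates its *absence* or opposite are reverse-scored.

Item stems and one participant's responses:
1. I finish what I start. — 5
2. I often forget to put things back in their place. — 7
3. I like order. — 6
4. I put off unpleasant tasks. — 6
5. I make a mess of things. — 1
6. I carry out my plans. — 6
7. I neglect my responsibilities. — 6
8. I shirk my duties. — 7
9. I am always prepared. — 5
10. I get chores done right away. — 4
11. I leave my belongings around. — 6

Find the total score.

Items 2, 4, 5, 7, 8, 11 describe the absence/opposite of conscientiousness → reverse-score.
reverse-coded value = 8 − response.
  item 1: 5
  item 2: 8 − 7 = 1
  item 3: 6
  item 4: 8 − 6 = 2
  item 5: 8 − 1 = 7
  item 6: 6
  item 7: 8 − 6 = 2
  item 8: 8 − 7 = 1
  item 9: 5
  item 10: 4
  item 11: 8 − 6 = 2
Total = 5 + 1 + 6 + 2 + 7 + 6 + 2 + 1 + 5 + 4 + 2 = 41

41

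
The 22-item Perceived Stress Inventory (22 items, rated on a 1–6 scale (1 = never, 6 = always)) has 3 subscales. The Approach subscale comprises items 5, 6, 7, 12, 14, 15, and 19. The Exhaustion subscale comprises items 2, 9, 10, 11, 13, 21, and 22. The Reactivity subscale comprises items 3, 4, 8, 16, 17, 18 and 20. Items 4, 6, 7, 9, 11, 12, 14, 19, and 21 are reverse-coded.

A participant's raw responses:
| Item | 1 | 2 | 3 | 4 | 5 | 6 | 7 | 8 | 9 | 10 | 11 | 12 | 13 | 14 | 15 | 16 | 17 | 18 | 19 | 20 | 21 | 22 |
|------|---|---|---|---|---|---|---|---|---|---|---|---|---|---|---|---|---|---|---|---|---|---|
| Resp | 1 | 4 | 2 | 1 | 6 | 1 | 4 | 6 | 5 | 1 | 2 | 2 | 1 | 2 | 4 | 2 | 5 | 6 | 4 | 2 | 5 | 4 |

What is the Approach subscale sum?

32

Approach items: 5, 6, 7, 12, 14, 15, 19.
Of these, items 6, 7, 12, 14, & 19 are reverse-coded; reverse-coded value = 7 − response.
  item 5: 6
  item 6: 7 − 1 = 6
  item 7: 7 − 4 = 3
  item 12: 7 − 2 = 5
  item 14: 7 − 2 = 5
  item 15: 4
  item 19: 7 − 4 = 3
Sum = 6 + 6 + 3 + 5 + 5 + 4 + 3 = 32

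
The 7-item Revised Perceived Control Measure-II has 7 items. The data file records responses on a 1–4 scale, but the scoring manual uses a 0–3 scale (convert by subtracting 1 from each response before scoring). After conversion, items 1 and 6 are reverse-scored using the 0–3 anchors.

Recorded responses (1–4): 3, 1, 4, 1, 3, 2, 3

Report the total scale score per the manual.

Convert to 0–3: 2, 0, 3, 0, 2, 1, 2
Reverse-coded (reverse-coded value = 3 − response):
  item 1: 3 − 2 = 1
  item 6: 3 − 1 = 2
Scored: 1, 0, 3, 0, 2, 2, 2
Total = 10

10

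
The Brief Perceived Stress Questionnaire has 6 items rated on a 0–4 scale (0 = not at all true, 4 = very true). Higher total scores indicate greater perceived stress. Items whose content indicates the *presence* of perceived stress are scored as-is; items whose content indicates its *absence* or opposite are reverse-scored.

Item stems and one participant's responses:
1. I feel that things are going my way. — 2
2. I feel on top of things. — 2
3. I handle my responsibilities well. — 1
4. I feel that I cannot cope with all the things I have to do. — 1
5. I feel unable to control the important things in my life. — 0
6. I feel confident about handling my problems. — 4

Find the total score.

Items 1, 2, 3, 6 describe the absence/opposite of perceived stress → reverse-score.
reverse-coded value = 4 − response.
  item 1: 4 − 2 = 2
  item 2: 4 − 2 = 2
  item 3: 4 − 1 = 3
  item 4: 1
  item 5: 0
  item 6: 4 − 4 = 0
Total = 2 + 2 + 3 + 1 + 0 + 0 = 8

8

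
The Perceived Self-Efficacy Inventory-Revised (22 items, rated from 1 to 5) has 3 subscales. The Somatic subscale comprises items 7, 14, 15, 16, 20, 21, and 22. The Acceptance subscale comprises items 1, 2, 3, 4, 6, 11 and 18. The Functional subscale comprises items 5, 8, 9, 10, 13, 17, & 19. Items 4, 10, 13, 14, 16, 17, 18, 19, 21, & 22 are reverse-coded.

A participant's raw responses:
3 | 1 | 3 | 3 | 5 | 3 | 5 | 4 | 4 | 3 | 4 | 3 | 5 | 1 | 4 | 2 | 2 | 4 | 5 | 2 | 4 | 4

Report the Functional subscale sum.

Functional items: 5, 8, 9, 10, 13, 17, 19.
Of these, items 10, 13, 17, & 19 are reverse-coded; on a 1–5 scale, reversed = 6 − raw.
  item 5: 5
  item 8: 4
  item 9: 4
  item 10: 6 − 3 = 3
  item 13: 6 − 5 = 1
  item 17: 6 − 2 = 4
  item 19: 6 − 5 = 1
Sum = 5 + 4 + 4 + 3 + 1 + 4 + 1 = 22

22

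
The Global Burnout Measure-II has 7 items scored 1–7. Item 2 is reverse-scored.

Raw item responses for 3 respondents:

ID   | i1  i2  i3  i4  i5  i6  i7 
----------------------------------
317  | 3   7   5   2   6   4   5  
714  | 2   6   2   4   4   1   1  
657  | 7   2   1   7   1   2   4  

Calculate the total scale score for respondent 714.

Respondent 714 raw: 2, 6, 2, 4, 4, 1, 1.
Reverse-coded (reversed = (1+7) − raw = 8 − raw):
  item 1: 2
  item 2: 8 − 6 = 2
  item 3: 2
  item 4: 4
  item 5: 4
  item 6: 1
  item 7: 1
Sum = 2 + 2 + 2 + 4 + 4 + 1 + 1 = 16

16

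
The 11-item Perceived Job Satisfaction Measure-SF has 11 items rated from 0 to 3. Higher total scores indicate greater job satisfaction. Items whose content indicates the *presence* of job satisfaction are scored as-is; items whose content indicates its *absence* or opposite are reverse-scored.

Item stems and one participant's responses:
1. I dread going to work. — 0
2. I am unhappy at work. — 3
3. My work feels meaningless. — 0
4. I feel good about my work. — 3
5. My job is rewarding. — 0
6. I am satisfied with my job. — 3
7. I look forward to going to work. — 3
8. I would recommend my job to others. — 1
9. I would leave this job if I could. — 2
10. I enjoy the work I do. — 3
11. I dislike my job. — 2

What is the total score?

21

Items 1, 2, 3, 9, 11 describe the absence/opposite of job satisfaction → reverse-score.
reverse-coded value = 3 − response.
  item 1: 3 − 0 = 3
  item 2: 3 − 3 = 0
  item 3: 3 − 0 = 3
  item 4: 3
  item 5: 0
  item 6: 3
  item 7: 3
  item 8: 1
  item 9: 3 − 2 = 1
  item 10: 3
  item 11: 3 − 2 = 1
Total = 3 + 0 + 3 + 3 + 0 + 3 + 3 + 1 + 1 + 3 + 1 = 21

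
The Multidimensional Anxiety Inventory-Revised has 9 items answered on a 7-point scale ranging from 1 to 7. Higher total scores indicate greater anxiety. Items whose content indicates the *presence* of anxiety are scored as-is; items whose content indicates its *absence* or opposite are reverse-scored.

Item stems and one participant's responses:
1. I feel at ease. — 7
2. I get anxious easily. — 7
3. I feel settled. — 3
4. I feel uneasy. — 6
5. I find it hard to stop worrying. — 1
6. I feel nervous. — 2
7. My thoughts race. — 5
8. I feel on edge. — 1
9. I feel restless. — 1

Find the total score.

Items 1, 3 describe the absence/opposite of anxiety → reverse-score.
reverse-coded value = 8 − response.
  item 1: 8 − 7 = 1
  item 2: 7
  item 3: 8 − 3 = 5
  item 4: 6
  item 5: 1
  item 6: 2
  item 7: 5
  item 8: 1
  item 9: 1
Total = 1 + 7 + 5 + 6 + 1 + 2 + 5 + 1 + 1 = 29

29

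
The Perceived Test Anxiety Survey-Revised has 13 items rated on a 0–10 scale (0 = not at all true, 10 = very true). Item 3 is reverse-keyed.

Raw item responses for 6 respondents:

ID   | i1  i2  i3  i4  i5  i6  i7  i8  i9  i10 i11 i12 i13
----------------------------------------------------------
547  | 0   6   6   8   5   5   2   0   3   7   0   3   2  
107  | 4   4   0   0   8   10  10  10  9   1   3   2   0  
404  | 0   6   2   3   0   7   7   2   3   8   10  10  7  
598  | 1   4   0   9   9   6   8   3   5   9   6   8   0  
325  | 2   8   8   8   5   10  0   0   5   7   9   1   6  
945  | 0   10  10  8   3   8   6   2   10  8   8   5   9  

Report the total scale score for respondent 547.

45

Respondent 547 raw: 0, 6, 6, 8, 5, 5, 2, 0, 3, 7, 0, 3, 2.
Reverse-coded (reversed = (0+10) − raw = 10 − raw):
  item 1: 0
  item 2: 6
  item 3: 10 − 6 = 4
  item 4: 8
  item 5: 5
  item 6: 5
  item 7: 2
  item 8: 0
  item 9: 3
  item 10: 7
  item 11: 0
  item 12: 3
  item 13: 2
Sum = 0 + 6 + 4 + 8 + 5 + 5 + 2 + 0 + 3 + 7 + 0 + 3 + 2 = 45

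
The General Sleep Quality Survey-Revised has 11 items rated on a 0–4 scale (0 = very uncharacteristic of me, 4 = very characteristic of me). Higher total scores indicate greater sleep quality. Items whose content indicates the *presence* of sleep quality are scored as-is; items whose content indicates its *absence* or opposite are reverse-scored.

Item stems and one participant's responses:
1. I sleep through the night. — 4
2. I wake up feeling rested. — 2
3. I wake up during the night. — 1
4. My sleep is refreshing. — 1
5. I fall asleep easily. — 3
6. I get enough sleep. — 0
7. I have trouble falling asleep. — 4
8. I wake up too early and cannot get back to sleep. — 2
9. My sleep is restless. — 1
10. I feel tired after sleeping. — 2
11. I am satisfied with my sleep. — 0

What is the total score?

Items 3, 7, 8, 9, 10 describe the absence/opposite of sleep quality → reverse-score.
reversed = (0+4) − raw = 4 − raw.
  item 1: 4
  item 2: 2
  item 3: 4 − 1 = 3
  item 4: 1
  item 5: 3
  item 6: 0
  item 7: 4 − 4 = 0
  item 8: 4 − 2 = 2
  item 9: 4 − 1 = 3
  item 10: 4 − 2 = 2
  item 11: 0
Total = 4 + 2 + 3 + 1 + 3 + 0 + 0 + 2 + 3 + 2 + 0 = 20

20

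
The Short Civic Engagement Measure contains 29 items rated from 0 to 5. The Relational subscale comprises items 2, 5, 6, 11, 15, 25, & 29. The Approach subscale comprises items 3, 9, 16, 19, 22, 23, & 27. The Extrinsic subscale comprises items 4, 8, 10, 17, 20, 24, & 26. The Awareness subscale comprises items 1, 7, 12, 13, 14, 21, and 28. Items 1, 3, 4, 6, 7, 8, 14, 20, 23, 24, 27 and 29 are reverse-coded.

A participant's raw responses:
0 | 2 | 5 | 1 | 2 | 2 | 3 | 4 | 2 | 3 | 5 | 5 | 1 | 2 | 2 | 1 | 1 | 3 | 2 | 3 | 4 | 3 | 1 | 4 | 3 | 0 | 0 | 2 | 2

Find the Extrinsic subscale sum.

12

Extrinsic items: 4, 8, 10, 17, 20, 24, 26.
Of these, items 4, 8, 20, & 24 are reverse-coded; on a 0–5 scale, reversed = 5 − raw.
  item 4: 5 − 1 = 4
  item 8: 5 − 4 = 1
  item 10: 3
  item 17: 1
  item 20: 5 − 3 = 2
  item 24: 5 − 4 = 1
  item 26: 0
Sum = 4 + 1 + 3 + 1 + 2 + 1 + 0 = 12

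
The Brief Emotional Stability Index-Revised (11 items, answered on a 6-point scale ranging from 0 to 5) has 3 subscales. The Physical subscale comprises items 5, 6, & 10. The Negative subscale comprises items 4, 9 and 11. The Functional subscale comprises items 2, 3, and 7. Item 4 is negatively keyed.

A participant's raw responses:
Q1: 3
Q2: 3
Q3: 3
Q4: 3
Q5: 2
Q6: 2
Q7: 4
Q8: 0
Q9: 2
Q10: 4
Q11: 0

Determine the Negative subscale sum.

Negative items: 4, 9, 11.
Of these, item 4 is negatively keyed; reversed = (0+5) − raw = 5 − raw.
  item 4: 5 − 3 = 2
  item 9: 2
  item 11: 0
Sum = 2 + 2 + 0 = 4

4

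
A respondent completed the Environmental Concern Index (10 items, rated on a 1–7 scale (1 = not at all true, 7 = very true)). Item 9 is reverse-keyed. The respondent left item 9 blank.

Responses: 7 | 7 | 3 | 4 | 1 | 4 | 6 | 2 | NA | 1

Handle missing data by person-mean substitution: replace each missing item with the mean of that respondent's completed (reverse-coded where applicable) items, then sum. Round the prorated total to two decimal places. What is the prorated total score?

38.89

Reverse-coded (on a 1–7 scale, reversed = 8 − raw):
Completed scored items (9 of 10): 7, 7, 3, 4, 1, 4, 6, 2, 1; sum = 35.
Person mean = 35 / 9 ≈ 3.8889
Prorated total = (35 / 9) × 10 = 38.89 (to 2 dp)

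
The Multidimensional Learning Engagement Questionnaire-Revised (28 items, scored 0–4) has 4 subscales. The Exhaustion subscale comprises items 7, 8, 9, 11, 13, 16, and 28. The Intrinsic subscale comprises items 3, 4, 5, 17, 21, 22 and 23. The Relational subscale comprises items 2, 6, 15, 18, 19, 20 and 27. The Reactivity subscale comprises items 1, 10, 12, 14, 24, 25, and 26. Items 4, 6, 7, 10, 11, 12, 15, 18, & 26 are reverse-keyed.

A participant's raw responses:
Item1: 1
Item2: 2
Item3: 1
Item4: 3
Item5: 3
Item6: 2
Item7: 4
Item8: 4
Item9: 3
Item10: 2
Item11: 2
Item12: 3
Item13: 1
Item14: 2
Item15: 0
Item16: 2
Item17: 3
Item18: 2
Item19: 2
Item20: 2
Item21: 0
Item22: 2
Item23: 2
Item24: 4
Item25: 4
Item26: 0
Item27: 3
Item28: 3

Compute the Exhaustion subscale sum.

15

Exhaustion items: 7, 8, 9, 11, 13, 16, 28.
Of these, items 7 and 11 are reverse-keyed; reversed = (0+4) − raw = 4 − raw.
  item 7: 4 − 4 = 0
  item 8: 4
  item 9: 3
  item 11: 4 − 2 = 2
  item 13: 1
  item 16: 2
  item 28: 3
Sum = 0 + 4 + 3 + 2 + 1 + 2 + 3 = 15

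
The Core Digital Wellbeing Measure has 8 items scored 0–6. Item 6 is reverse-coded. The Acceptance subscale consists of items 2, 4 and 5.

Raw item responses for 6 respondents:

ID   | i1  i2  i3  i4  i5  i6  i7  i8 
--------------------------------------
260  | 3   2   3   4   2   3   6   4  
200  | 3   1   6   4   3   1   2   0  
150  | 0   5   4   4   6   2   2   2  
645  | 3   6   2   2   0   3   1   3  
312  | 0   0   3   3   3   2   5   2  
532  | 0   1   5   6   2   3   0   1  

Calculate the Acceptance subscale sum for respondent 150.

15

Respondent 150 raw: 0, 5, 4, 4, 6, 2, 2, 2.
Acceptance items: 2, 4, 5.
Reverse-coded (reverse-coded value = 6 − response):
  item 2: 5
  item 4: 4
  item 5: 6
Sum = 5 + 4 + 6 = 15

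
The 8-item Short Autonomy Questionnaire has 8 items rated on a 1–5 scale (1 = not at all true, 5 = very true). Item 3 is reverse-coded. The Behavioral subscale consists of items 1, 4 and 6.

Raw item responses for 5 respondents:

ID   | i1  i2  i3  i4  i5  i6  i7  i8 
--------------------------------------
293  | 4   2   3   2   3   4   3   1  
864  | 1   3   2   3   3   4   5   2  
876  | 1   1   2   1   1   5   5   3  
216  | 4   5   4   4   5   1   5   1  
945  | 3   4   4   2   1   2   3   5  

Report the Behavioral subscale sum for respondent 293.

Respondent 293 raw: 4, 2, 3, 2, 3, 4, 3, 1.
Behavioral items: 1, 4, 6.
Reverse-coded (reverse-coded value = 6 − response):
  item 1: 4
  item 4: 2
  item 6: 4
Sum = 4 + 2 + 4 = 10

10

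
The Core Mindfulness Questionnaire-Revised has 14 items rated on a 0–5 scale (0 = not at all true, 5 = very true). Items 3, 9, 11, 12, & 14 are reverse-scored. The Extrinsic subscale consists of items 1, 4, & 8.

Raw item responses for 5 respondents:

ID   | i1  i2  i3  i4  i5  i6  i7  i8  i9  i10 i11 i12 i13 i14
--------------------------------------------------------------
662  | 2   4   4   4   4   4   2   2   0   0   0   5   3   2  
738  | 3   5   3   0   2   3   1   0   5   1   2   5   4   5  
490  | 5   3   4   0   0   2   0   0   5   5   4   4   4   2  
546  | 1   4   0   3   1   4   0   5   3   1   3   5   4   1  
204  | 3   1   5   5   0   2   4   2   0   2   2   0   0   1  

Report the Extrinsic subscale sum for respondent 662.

Respondent 662 raw: 2, 4, 4, 4, 4, 4, 2, 2, 0, 0, 0, 5, 3, 2.
Extrinsic items: 1, 4, 8.
Reverse-coded (reversed = (0+5) − raw = 5 − raw):
  item 1: 2
  item 4: 4
  item 8: 2
Sum = 2 + 4 + 2 = 8

8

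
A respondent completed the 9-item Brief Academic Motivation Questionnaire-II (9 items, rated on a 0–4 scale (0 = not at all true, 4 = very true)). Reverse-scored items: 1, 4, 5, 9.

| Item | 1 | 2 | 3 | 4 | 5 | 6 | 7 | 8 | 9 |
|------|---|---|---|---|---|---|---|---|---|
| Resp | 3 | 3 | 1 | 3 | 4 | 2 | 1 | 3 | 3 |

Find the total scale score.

13

Reversing items 1, 4, 5 and 9 with 4 − raw:
Total = (4−3) + 3 + 1 + (4−3) + (4−4) + 2 + 1 + 3 + (4−3)
      = 1 + 3 + 1 + 1 + 0 + 2 + 1 + 3 + 1 = 13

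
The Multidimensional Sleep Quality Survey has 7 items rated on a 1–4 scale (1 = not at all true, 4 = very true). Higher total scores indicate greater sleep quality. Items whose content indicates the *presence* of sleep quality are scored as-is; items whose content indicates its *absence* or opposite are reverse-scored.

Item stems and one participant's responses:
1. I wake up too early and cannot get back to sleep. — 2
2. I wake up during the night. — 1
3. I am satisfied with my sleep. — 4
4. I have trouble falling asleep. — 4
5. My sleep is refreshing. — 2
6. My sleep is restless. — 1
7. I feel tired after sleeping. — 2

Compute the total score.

21

Items 1, 2, 4, 6, 7 describe the absence/opposite of sleep quality → reverse-score.
reverse-coded value = 5 − response.
  item 1: 5 − 2 = 3
  item 2: 5 − 1 = 4
  item 3: 4
  item 4: 5 − 4 = 1
  item 5: 2
  item 6: 5 − 1 = 4
  item 7: 5 − 2 = 3
Total = 3 + 4 + 4 + 1 + 2 + 4 + 3 = 21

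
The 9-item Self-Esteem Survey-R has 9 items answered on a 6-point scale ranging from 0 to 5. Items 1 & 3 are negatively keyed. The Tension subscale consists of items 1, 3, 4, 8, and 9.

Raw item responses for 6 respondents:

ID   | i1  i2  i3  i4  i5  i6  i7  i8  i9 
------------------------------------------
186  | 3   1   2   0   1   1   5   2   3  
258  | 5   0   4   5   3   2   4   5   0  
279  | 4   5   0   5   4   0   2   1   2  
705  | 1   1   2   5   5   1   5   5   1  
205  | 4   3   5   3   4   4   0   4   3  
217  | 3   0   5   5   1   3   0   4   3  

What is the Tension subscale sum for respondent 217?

14

Respondent 217 raw: 3, 0, 5, 5, 1, 3, 0, 4, 3.
Tension items: 1, 3, 4, 8, 9.
Reverse-coded (on a 0–5 scale, reversed = 5 − raw):
  item 1: 5 − 3 = 2
  item 3: 5 − 5 = 0
  item 4: 5
  item 8: 4
  item 9: 3
Sum = 2 + 0 + 5 + 4 + 3 = 14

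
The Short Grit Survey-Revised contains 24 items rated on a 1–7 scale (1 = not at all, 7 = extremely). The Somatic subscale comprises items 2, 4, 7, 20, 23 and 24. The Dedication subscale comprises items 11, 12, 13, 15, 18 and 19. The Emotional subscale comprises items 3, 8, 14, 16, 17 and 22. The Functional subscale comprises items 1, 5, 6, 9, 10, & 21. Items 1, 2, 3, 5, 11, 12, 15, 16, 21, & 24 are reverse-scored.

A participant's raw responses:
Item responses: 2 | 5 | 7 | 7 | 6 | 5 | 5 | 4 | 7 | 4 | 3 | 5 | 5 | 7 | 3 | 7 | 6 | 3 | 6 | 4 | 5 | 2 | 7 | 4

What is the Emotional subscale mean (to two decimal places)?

Emotional items: 3, 8, 14, 16, 17, 22.
Of these, items 3 & 16 are reverse-scored; reverse-coded value = 8 − response.
  item 3: 8 − 7 = 1
  item 8: 4
  item 14: 7
  item 16: 8 − 7 = 1
  item 17: 6
  item 22: 2
Sum = 1 + 4 + 7 + 1 + 6 + 2 = 21
Mean = 21 / 6 = 3.50

3.50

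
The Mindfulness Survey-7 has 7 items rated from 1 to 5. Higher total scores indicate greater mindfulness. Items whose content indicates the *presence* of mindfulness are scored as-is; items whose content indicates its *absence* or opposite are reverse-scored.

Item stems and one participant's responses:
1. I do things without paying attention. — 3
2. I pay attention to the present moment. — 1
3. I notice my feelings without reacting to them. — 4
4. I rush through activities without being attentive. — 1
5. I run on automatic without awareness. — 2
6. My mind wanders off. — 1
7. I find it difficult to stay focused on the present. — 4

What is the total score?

Items 1, 4, 5, 6, 7 describe the absence/opposite of mindfulness → reverse-score.
reversed = (1+5) − raw = 6 − raw.
  item 1: 6 − 3 = 3
  item 2: 1
  item 3: 4
  item 4: 6 − 1 = 5
  item 5: 6 − 2 = 4
  item 6: 6 − 1 = 5
  item 7: 6 − 4 = 2
Total = 3 + 1 + 4 + 5 + 4 + 5 + 2 = 24

24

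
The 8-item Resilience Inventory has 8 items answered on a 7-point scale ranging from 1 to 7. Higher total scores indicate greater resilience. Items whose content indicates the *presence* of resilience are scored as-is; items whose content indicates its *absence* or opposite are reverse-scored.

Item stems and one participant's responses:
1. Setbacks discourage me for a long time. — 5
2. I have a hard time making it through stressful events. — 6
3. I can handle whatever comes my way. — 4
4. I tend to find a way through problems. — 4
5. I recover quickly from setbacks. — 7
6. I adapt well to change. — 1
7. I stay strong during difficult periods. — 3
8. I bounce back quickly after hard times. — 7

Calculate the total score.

31

Items 1, 2 describe the absence/opposite of resilience → reverse-score.
reverse-coded value = 8 − response.
  item 1: 8 − 5 = 3
  item 2: 8 − 6 = 2
  item 3: 4
  item 4: 4
  item 5: 7
  item 6: 1
  item 7: 3
  item 8: 7
Total = 3 + 2 + 4 + 4 + 7 + 1 + 3 + 7 = 31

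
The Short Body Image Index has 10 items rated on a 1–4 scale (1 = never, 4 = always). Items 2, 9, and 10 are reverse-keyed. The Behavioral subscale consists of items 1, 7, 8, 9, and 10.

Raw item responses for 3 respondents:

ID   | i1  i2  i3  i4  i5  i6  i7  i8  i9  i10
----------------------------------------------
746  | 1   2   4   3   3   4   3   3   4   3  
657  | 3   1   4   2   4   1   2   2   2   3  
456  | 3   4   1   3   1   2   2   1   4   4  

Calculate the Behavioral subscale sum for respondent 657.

12

Respondent 657 raw: 3, 1, 4, 2, 4, 1, 2, 2, 2, 3.
Behavioral items: 1, 7, 8, 9, 10.
Reverse-coded (on a 1–4 scale, reversed = 5 − raw):
  item 1: 3
  item 7: 2
  item 8: 2
  item 9: 5 − 2 = 3
  item 10: 5 − 3 = 2
Sum = 3 + 2 + 2 + 3 + 2 = 12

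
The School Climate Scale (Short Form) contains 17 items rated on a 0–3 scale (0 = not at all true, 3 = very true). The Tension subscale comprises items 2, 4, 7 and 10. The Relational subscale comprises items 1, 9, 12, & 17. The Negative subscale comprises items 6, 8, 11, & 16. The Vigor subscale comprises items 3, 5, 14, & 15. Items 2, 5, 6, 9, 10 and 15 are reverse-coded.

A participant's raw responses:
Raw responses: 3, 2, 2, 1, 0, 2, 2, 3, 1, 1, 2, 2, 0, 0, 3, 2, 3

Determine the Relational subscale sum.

Relational items: 1, 9, 12, 17.
Of these, item 9 is reverse-coded; reversed = (0+3) − raw = 3 − raw.
  item 1: 3
  item 9: 3 − 1 = 2
  item 12: 2
  item 17: 3
Sum = 3 + 2 + 2 + 3 = 10

10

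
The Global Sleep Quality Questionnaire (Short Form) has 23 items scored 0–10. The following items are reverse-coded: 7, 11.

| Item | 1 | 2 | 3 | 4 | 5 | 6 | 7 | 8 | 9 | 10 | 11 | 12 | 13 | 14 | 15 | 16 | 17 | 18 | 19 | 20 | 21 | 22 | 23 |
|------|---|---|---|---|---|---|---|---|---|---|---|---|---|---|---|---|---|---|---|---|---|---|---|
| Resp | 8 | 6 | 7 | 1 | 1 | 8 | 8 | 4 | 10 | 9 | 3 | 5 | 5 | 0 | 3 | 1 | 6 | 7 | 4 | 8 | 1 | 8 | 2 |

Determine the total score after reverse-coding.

Apply reverse scoring (on a 0–10 scale, reversed = 10 − raw):
  item 7: 10 − 8 = 2
  item 11: 10 − 3 = 7
Scored items: 8, 6, 7, 1, 1, 8, 2, 4, 10, 9, 7, 5, 5, 0, 3, 1, 6, 7, 4, 8, 1, 8, 2
Total = 8 + 6 + 7 + 1 + 1 + 8 + 2 + 4 + 10 + 9 + 7 + 5 + 5 + 0 + 3 + 1 + 6 + 7 + 4 + 8 + 1 + 8 + 2 = 113

113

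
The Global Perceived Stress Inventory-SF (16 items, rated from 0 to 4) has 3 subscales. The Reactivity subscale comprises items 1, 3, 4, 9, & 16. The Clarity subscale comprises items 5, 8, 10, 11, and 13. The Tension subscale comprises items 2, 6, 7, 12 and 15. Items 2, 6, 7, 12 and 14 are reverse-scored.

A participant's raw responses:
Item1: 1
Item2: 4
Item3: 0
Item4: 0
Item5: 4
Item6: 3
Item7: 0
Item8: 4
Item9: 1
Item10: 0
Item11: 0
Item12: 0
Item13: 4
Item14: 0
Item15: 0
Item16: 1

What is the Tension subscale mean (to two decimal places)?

1.80

Tension items: 2, 6, 7, 12, 15.
Of these, items 2, 6, 7 and 12 are reverse-scored; reverse-coded value = 4 − response.
  item 2: 4 − 4 = 0
  item 6: 4 − 3 = 1
  item 7: 4 − 0 = 4
  item 12: 4 − 0 = 4
  item 15: 0
Sum = 0 + 1 + 4 + 4 + 0 = 9
Mean = 9 / 5 = 1.80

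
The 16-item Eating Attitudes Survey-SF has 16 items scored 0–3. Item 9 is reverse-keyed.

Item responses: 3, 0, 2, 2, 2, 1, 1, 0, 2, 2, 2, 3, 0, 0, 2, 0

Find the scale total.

21

Raw sum = 22. Reverse-keyed items: 9; their raw sum = 2.
Each reversal replaces raw with 3 − raw, changing the total by 3 − 2·raw per item.
Total = 22 + 1·3 − 2·2 = 22 + 3 − 4 = 21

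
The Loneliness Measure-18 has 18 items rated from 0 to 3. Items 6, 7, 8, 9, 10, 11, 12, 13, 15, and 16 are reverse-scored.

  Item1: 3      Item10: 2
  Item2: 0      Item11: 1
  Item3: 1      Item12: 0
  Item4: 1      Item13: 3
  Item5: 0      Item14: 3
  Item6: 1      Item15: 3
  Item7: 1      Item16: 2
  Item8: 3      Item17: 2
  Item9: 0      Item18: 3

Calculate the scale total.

27

Reversing items 6, 7, 8, 9, 10, 11, 12, 13, 15, & 16 with 3 − raw:
Total = 3 + 0 + 1 + 1 + 0 + (3−1) + (3−1) + (3−3) + (3−0) + (3−2) + (3−1) + (3−0) + (3−3) + 3 + (3−3) + (3−2) + 2 + 3
      = 3 + 0 + 1 + 1 + 0 + 2 + 2 + 0 + 3 + 1 + 2 + 3 + 0 + 3 + 0 + 1 + 2 + 3 = 27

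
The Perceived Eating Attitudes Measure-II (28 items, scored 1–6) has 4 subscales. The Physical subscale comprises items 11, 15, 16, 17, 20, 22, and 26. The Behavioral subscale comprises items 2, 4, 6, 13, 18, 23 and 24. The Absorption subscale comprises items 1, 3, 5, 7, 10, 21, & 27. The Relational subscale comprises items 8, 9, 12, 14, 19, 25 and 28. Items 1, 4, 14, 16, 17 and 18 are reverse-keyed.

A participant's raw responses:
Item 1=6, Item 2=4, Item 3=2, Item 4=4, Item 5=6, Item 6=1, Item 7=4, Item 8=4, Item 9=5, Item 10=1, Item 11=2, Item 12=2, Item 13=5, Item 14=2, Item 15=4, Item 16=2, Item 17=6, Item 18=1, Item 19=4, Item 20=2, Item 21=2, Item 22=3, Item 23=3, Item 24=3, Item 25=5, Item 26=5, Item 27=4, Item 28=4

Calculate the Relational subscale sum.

29

Relational items: 8, 9, 12, 14, 19, 25, 28.
Of these, item 14 is reverse-keyed; on a 1–6 scale, reversed = 7 − raw.
  item 8: 4
  item 9: 5
  item 12: 2
  item 14: 7 − 2 = 5
  item 19: 4
  item 25: 5
  item 28: 4
Sum = 4 + 5 + 2 + 5 + 4 + 5 + 4 = 29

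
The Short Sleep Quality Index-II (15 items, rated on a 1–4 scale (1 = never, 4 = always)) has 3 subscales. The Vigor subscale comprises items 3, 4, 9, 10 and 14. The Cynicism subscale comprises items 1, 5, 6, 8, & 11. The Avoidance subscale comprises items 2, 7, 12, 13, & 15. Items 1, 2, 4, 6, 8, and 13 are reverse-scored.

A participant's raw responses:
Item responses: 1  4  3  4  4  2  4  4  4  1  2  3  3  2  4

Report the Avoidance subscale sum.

Avoidance items: 2, 7, 12, 13, 15.
Of these, items 2 and 13 are reverse-scored; on a 1–4 scale, reversed = 5 − raw.
  item 2: 5 − 4 = 1
  item 7: 4
  item 12: 3
  item 13: 5 − 3 = 2
  item 15: 4
Sum = 1 + 4 + 3 + 2 + 4 = 14

14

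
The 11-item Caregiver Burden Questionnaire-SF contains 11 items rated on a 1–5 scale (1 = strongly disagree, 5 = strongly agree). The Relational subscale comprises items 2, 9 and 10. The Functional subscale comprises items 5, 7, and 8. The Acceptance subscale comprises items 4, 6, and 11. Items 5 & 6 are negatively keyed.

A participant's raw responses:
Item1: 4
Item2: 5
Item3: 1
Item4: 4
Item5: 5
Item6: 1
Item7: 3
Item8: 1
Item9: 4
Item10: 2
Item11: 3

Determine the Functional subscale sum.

Functional items: 5, 7, 8.
Of these, item 5 is negatively keyed; reversed = (1+5) − raw = 6 − raw.
  item 5: 6 − 5 = 1
  item 7: 3
  item 8: 1
Sum = 1 + 3 + 1 = 5

5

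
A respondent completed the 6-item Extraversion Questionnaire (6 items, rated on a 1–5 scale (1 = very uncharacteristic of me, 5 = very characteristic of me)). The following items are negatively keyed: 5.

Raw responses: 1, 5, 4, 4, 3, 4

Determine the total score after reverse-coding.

Apply reverse scoring (on a 1–5 scale, reversed = 6 − raw):
  item 5: 6 − 3 = 3
Scored items: 1, 5, 4, 4, 3, 4
Total = 1 + 5 + 4 + 4 + 3 + 4 = 21

21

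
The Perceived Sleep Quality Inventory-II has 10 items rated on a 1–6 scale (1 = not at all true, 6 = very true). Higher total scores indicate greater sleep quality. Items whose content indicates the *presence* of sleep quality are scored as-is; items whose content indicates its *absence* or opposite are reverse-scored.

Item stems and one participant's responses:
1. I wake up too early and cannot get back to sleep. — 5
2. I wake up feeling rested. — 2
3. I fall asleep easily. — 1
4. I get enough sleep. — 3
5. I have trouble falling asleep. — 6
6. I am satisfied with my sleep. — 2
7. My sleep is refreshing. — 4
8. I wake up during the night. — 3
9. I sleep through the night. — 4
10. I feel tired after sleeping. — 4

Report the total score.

26

Items 1, 5, 8, 10 describe the absence/opposite of sleep quality → reverse-score.
reversed = (1+6) − raw = 7 − raw.
  item 1: 7 − 5 = 2
  item 2: 2
  item 3: 1
  item 4: 3
  item 5: 7 − 6 = 1
  item 6: 2
  item 7: 4
  item 8: 7 − 3 = 4
  item 9: 4
  item 10: 7 − 4 = 3
Total = 2 + 2 + 1 + 3 + 1 + 2 + 4 + 4 + 4 + 3 = 26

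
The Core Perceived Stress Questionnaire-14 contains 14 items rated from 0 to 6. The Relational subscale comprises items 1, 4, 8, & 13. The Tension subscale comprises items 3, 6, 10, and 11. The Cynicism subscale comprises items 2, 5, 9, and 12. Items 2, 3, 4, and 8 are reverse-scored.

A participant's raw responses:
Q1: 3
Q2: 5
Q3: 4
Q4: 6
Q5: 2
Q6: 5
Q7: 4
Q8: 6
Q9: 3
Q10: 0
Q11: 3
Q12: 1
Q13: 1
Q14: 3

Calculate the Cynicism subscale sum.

7

Cynicism items: 2, 5, 9, 12.
Of these, item 2 is reverse-scored; reversed = (0+6) − raw = 6 − raw.
  item 2: 6 − 5 = 1
  item 5: 2
  item 9: 3
  item 12: 1
Sum = 1 + 2 + 3 + 1 = 7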